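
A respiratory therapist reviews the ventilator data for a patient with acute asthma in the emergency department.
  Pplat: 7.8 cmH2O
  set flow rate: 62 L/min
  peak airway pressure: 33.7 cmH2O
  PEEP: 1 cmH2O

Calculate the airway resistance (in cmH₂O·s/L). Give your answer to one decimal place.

Flow: 62 L/min ÷ 60 = 1.0333 L/s.
Raw = (PIP − Pplat) / flow = (33.7 − 7.8) / 1.0333 = 25.9 / 1.0333 = 25.065 cmH2O·s/L.

25.1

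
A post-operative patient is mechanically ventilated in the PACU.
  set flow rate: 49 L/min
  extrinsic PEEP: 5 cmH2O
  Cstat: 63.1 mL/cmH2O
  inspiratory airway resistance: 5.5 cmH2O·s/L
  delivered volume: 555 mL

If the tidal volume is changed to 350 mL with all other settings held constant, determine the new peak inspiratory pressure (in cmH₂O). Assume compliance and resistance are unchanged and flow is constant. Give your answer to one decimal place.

Flow: 49 L/min ÷ 60 = 0.8167 L/s.
PIP = Vt/C + R·V̇ + PEEP (constant-flow equation of motion).
Only the elastic term changes: ΔPIP = ΔVt / C = (350 − 555) / 63.1 = -3.249 cmH2O.
Original PIP = 555/63.1 + 5.5×0.8167 + 5 = 18.287 cmH2O; new PIP = 18.287 + (-3.249) = 15.038 cmH2O.

15.0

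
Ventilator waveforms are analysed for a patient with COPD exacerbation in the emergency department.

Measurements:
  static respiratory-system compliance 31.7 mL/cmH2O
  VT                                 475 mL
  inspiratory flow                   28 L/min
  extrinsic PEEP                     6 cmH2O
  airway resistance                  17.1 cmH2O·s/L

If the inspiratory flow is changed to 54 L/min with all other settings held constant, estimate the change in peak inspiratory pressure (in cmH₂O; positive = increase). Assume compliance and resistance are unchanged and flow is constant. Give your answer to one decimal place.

7.4

Flow: 28 L/min ÷ 60 = 0.4667 L/s.
New flow: 54 L/min ÷ 60 = 0.9 L/s.
PIP = Vt/C + R·V̇ + PEEP (constant-flow equation of motion).
Only the resistive term changes: ΔPIP = R × ΔV̇ = 17.1 × (0.9 − 0.4667) = 17.1 × 0.4333 = 7.409 cmH2O.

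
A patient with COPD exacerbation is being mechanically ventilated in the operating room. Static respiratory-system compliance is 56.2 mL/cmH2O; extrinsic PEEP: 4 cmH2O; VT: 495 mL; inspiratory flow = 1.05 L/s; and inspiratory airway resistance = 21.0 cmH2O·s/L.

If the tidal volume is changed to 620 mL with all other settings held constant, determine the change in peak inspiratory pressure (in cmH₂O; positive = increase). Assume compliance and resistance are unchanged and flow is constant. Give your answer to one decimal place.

PIP = Vt/C + R·V̇ + PEEP (constant-flow equation of motion).
Only the elastic term changes: ΔPIP = ΔVt / C = (620 − 495) / 56.2 = 2.224 cmH2O.

2.2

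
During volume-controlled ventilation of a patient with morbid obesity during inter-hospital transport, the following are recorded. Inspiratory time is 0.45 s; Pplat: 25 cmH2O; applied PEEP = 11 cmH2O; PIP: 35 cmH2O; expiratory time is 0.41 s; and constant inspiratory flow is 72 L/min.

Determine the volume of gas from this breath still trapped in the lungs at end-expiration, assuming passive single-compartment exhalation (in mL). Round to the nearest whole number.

151

Flow: 72 L/min ÷ 60 = 1.2 L/s.
Vt = flow × Ti = 1.2 L/s × 0.45 s × 1000 mL/L = 540.0 mL.
R = (PIP − Pplat)/V̇ = (35 − 25) / 1.2 = 10.0/1.2 = 8.333 cmH2O·s/L.
C = Vt/(Pplat − PEEP) = 540.0 / (25 − 11) = 540.0/14.0 = 38.571 mL/cmH2O.
τ = R × C = 8.333 × 0.03857 L/cmH2O = 0.3214 s.
Fraction remaining = e^(−Te/τ) = e^(−0.41/0.3214) = 0.2792.
Trapped volume = 540.0 × 0.2792 = 150.77 mL.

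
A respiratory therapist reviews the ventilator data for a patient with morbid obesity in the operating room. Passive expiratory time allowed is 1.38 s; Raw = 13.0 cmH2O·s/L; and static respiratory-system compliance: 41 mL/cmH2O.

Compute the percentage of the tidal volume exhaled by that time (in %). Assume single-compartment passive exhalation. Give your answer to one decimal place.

92.5

τ = R × C = 13.0 × 41 mL/cmH2O = 13.0 × 0.041 L/cmH2O = 0.533 s.
Passive exhalation: V(t)/V₀ = e^(−t/τ) = e^(−1.38/0.533) = 0.07509.
Fraction exhaled = 1 − 0.07509 = 0.9249 → 92.49%.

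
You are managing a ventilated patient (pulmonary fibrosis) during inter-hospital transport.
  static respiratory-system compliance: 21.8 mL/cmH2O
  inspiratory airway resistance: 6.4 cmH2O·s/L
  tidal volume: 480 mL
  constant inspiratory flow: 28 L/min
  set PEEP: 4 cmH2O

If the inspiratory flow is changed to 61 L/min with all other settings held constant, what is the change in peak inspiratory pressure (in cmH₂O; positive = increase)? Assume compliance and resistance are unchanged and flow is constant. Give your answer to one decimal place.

Flow: 28 L/min ÷ 60 = 0.4667 L/s.
New flow: 61 L/min ÷ 60 = 1.0167 L/s.
PIP = Vt/C + R·V̇ + PEEP (constant-flow equation of motion).
Only the resistive term changes: ΔPIP = R × ΔV̇ = 6.4 × (1.0167 − 0.4667) = 6.4 × 0.55 = 3.52 cmH2O.

3.5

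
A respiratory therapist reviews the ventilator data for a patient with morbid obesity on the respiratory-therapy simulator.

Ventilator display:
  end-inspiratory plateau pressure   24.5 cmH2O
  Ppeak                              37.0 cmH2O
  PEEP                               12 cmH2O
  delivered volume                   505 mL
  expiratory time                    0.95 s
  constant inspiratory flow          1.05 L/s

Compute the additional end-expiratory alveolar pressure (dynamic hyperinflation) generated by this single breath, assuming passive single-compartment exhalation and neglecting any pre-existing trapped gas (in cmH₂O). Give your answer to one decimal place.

R = (PIP − Pplat)/V̇ = (37.0 − 24.5) / 1.05 = 12.5/1.05 = 11.905 cmH2O·s/L.
C = Vt/(Pplat − PEEP) = 505.0 / (24.5 − 12) = 505.0/12.5 = 40.4 mL/cmH2O.
τ = R × C = 11.905 × 0.0404 L/cmH2O = 0.481 s.
Fraction remaining = e^(−Te/τ) = e^(−0.95/0.481) = 0.1388; trapped volume = 505.0 × 0.1388 = 70.094 mL.
Additional alveolar pressure from trapping ≈ V_trapped / C = 70.094 / 40.4 = 1.735 cmH2O.

1.7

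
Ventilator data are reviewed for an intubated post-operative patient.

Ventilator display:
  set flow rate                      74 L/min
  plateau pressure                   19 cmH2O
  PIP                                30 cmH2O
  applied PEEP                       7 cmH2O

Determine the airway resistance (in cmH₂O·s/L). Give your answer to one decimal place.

Flow: 74 L/min ÷ 60 = 1.2333 L/s.
Raw = (PIP − Pplat) / flow = (30 − 19) / 1.2333 = 11.0 / 1.2333 = 8.919 cmH2O·s/L.

8.9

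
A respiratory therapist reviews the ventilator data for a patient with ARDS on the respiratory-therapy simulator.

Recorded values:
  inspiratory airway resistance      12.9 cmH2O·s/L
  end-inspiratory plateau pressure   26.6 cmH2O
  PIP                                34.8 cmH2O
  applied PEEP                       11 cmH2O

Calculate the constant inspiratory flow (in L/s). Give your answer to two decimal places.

0.64

flow = (PIP − Pplat) / Raw = 8.2 / 12.9 = 0.6357 L/s.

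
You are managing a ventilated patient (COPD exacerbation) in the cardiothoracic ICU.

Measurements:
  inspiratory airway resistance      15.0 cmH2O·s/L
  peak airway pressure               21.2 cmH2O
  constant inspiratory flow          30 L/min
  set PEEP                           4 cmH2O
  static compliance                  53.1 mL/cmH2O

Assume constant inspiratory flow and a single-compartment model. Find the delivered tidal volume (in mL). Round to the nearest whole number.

515

Flow: 30 L/min ÷ 60 = 0.5 L/s.
Equation of motion (constant flow): PIP = Vt/C + R·V̇ + PEEP.
Vt/C = PIP − R·V̇ − PEEP = 21.2 − 7.5 − 4 = 9.7 cmH2O.
Vt = C × 9.7 = 53.1 × 9.7 = 515.07 mL.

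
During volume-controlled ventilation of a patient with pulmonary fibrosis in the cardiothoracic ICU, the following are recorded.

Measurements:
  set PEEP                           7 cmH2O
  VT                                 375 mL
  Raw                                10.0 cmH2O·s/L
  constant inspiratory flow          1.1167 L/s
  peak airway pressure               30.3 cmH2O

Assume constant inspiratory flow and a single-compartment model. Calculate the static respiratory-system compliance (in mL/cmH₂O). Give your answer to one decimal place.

Equation of motion (constant flow): PIP = Vt/C + R·V̇ + PEEP.
Vt/C = PIP − R·V̇ − PEEP = 30.3 − 10.0×1.1167 − 7 = 30.3 − 11.167 − 7 = 12.133 cmH2O.
C = Vt / 12.133 = 375 / 12.133 = 30.907 mL/cmH2O.

30.9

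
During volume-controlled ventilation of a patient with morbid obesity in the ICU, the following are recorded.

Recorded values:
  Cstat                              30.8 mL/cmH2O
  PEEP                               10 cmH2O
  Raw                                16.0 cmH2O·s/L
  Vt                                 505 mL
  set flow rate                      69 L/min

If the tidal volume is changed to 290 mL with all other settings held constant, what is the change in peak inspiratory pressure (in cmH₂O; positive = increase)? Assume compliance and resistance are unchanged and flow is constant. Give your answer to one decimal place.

PIP = Vt/C + R·V̇ + PEEP (constant-flow equation of motion).
Only the elastic term changes: ΔPIP = ΔVt / C = (290 − 505) / 30.8 = -6.981 cmH2O.

-7.0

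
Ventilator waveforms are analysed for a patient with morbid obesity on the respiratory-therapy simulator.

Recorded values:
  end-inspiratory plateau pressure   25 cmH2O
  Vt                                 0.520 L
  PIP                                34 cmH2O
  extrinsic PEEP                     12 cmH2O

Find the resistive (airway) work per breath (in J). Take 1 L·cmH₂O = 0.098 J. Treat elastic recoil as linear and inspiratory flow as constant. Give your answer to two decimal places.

0.46

With constant inspiratory flow the resistive pressure is constant at PIP − Pplat = 34 − 25 = 9.0 cmH2O, so resistive work = 9.0 × 0.520 = 4.68 L·cmH2O.
× 0.098 J/(L·cmH2O) → 0.4586 J.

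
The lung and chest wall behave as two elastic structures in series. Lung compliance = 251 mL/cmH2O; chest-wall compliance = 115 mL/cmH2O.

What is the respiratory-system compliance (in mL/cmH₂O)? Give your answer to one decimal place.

Lung and chest wall are elastances in series: 1/Crs = 1/CL + 1/Ccw.
1/Crs = 1/251 + 1/115 = 0.01268.
Crs = 78.864 mL/cmH2O.

78.9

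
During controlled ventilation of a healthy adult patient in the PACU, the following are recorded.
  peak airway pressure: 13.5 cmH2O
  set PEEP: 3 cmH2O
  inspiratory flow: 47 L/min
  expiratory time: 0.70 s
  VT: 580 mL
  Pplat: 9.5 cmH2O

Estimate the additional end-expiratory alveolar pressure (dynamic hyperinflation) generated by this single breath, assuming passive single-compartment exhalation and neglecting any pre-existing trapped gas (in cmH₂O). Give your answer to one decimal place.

1.4

Flow: 47 L/min ÷ 60 = 0.7833 L/s.
R = (PIP − Pplat)/V̇ = (13.5 − 9.5) / 0.7833 = 4.0/0.7833 = 5.107 cmH2O·s/L.
C = Vt/(Pplat − PEEP) = 580.0 / (9.5 − 3) = 580.0/6.5 = 89.231 mL/cmH2O.
τ = R × C = 5.107 × 0.08923 L/cmH2O = 0.4557 s.
Fraction remaining = e^(−Te/τ) = e^(−0.70/0.4557) = 0.2152; trapped volume = 580.0 × 0.2152 = 124.82 mL.
Additional alveolar pressure from trapping ≈ V_trapped / C = 124.82 / 89.231 = 1.399 cmH2O.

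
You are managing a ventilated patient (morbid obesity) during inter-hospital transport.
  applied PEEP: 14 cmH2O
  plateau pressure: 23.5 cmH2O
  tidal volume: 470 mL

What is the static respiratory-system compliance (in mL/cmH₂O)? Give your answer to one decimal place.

Cstat = Vt / (Pplat − PEEP) = 470 / (23.5 − 14) = 470 / 9.5 = 49.474 mL/cmH2O.

49.5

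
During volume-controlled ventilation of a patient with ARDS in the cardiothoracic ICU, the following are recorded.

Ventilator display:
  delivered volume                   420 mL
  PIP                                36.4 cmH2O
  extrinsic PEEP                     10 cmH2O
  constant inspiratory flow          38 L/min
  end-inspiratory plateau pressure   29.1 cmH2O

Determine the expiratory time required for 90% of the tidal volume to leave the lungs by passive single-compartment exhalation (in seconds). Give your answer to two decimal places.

Flow: 38 L/min ÷ 60 = 0.6333 L/s.
R = (PIP − Pplat)/V̇ = (36.4 − 29.1) / 0.6333 = 7.3/0.6333 = 11.527 cmH2O·s/L.
C = Vt/(Pplat − PEEP) = 420.0 / (29.1 − 10) = 420.0/19.1 = 21.99 mL/cmH2O.
τ = R × C = 11.527 × 0.02199 L/cmH2O = 0.2535 s.
t = −τ·ln(1 − 0.90) = −0.2535·ln(0.1) = 0.5837 s.

0.58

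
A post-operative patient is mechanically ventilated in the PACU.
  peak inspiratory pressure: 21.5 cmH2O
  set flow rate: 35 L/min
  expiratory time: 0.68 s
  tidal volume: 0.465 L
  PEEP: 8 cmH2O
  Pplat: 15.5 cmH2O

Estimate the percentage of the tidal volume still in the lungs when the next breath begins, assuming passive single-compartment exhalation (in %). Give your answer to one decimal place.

34.4

Flow: 35 L/min ÷ 60 = 0.5833 L/s.
R = (PIP − Pplat)/V̇ = (21.5 − 15.5) / 0.5833 = 6.0/0.5833 = 10.286 cmH2O·s/L.
C = Vt/(Pplat − PEEP) = 465.0 / (15.5 − 8) = 465.0/7.5 = 62.0 mL/cmH2O.
τ = R × C = 10.286 × 0.062 L/cmH2O = 0.6377 s.
Fraction remaining at end-expiration = e^(−Te/τ) = e^(−0.68/0.6377) = 0.3443 → 34.43%.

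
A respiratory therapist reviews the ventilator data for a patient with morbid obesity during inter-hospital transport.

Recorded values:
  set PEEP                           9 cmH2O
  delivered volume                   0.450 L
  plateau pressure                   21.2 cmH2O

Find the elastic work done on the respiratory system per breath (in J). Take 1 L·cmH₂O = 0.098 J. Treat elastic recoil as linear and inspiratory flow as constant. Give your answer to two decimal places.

Elastic work ≈ ½ × (Pplat − PEEP) × Vt = 0.5 × (21.2 − 9) × 0.450 L = 0.5 × 12.2 × 0.450 = 2.745 L·cmH2O.
× 0.098 J/(L·cmH2O) → 0.269 J.

0.27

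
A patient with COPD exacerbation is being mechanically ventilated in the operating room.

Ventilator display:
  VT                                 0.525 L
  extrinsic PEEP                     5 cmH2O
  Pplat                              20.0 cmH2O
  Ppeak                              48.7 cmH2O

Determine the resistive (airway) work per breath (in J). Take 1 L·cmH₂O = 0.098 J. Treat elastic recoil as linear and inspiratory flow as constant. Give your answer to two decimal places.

1.48

With constant inspiratory flow the resistive pressure is constant at PIP − Pplat = 48.7 − 20.0 = 28.7 cmH2O, so resistive work = 28.7 × 0.525 = 15.068 L·cmH2O.
× 0.098 J/(L·cmH2O) → 1.477 J.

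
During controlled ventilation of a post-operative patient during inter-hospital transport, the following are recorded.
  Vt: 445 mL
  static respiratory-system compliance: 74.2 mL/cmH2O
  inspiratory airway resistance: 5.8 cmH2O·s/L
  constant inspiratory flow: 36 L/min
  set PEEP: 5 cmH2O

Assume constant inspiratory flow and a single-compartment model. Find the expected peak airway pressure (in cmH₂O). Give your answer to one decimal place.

14.5

Flow: 36 L/min ÷ 60 = 0.6 L/s.
Equation of motion (constant flow): PIP = Vt/C + R·V̇ + PEEP.
PIP = 445/74.2 + 5.8×0.6 + 5 = 5.997 + 3.48 + 5 = 14.477 cmH2O.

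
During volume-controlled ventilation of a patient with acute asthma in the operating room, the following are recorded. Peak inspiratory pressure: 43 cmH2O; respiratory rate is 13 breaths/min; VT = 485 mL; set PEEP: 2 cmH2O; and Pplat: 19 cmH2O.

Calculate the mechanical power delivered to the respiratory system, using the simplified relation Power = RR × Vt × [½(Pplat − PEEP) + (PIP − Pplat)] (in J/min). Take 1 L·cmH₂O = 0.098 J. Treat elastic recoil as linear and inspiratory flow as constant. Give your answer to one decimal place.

20.1

Per-breath work = Vt × [½(Pplat−PEEP) + (PIP−Pplat)] = 0.485 × [0.5×17.0 + 24.0] = 0.485 × 32.5 = 15.763 L·cmH2O.
Power = 13 × 15.763 = 204.92 L·cmH2O/min.
× 0.098 J/(L·cmH2O) → 20.082 J/min.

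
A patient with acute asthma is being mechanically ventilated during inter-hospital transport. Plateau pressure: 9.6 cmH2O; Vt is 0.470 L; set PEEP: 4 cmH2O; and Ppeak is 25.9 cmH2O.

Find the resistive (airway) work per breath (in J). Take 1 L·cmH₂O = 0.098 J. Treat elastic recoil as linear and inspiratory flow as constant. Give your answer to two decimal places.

0.75

With constant inspiratory flow the resistive pressure is constant at PIP − Pplat = 25.9 − 9.6 = 16.3 cmH2O, so resistive work = 16.3 × 0.470 = 7.661 L·cmH2O.
× 0.098 J/(L·cmH2O) → 0.7508 J.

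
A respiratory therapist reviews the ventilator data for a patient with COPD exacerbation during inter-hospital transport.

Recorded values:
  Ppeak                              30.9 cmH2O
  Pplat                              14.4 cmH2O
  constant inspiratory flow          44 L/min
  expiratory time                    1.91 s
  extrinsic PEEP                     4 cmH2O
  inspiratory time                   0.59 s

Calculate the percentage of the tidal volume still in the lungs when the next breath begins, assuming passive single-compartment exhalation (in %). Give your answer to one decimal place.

Flow: 44 L/min ÷ 60 = 0.7333 L/s.
Vt = flow × Ti = 0.7333 L/s × 0.59 s × 1000 mL/L = 432.65 mL.
R = (PIP − Pplat)/V̇ = (30.9 − 14.4) / 0.7333 = 16.5/0.7333 = 22.501 cmH2O·s/L.
C = Vt/(Pplat − PEEP) = 432.65 / (14.4 − 4) = 432.65/10.4 = 41.601 mL/cmH2O.
τ = R × C = 22.501 × 0.0416 L/cmH2O = 0.936 s.
Fraction remaining at end-expiration = e^(−Te/τ) = e^(−1.91/0.936) = 0.13 → 13.0%.

13.0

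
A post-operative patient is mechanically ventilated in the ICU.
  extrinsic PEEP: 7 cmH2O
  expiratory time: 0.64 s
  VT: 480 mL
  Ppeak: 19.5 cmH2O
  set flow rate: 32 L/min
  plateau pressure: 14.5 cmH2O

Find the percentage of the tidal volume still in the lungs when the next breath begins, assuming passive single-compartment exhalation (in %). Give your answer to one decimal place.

Flow: 32 L/min ÷ 60 = 0.5333 L/s.
R = (PIP − Pplat)/V̇ = (19.5 − 14.5) / 0.5333 = 5.0/0.5333 = 9.376 cmH2O·s/L.
C = Vt/(Pplat − PEEP) = 480.0 / (14.5 − 7) = 480.0/7.5 = 64.0 mL/cmH2O.
τ = R × C = 9.376 × 0.064 L/cmH2O = 0.6001 s.
Fraction remaining at end-expiration = e^(−Te/τ) = e^(−0.64/0.6001) = 0.3442 → 34.42%.

34.4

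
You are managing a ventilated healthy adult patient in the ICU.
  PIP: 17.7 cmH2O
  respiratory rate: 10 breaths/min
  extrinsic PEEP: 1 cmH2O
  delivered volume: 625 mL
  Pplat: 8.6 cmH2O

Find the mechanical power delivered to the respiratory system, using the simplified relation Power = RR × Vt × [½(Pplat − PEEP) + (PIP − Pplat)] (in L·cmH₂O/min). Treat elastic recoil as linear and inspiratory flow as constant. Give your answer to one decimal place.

Per-breath work = Vt × [½(Pplat−PEEP) + (PIP−Pplat)] = 0.625 × [0.5×7.6 + 9.1] = 0.625 × 12.9 = 8.063 L·cmH2O.
Power = 10 × 8.063 = 80.63 L·cmH2O/min.

80.6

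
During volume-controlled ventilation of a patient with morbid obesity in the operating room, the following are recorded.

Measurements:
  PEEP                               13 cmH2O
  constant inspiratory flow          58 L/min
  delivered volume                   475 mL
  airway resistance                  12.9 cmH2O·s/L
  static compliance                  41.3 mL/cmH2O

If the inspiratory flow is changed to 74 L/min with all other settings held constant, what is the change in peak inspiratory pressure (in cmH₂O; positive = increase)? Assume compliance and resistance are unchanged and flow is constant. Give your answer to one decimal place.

3.4

Flow: 58 L/min ÷ 60 = 0.9667 L/s.
New flow: 74 L/min ÷ 60 = 1.2333 L/s.
PIP = Vt/C + R·V̇ + PEEP (constant-flow equation of motion).
Only the resistive term changes: ΔPIP = R × ΔV̇ = 12.9 × (1.2333 − 0.9667) = 12.9 × 0.2666 = 3.439 cmH2O.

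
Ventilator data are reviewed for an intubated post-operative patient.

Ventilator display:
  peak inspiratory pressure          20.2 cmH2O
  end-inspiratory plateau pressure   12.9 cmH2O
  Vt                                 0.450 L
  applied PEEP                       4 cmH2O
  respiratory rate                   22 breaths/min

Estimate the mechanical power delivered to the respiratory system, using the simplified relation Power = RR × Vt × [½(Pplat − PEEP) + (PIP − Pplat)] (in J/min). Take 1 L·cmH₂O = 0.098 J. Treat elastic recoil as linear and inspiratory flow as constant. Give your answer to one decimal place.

Per-breath work = Vt × [½(Pplat−PEEP) + (PIP−Pplat)] = 0.450 × [0.5×8.9 + 7.3] = 0.450 × 11.75 = 5.288 L·cmH2O.
Power = 22 × 5.288 = 116.34 L·cmH2O/min.
× 0.098 J/(L·cmH2O) → 11.401 J/min.

11.4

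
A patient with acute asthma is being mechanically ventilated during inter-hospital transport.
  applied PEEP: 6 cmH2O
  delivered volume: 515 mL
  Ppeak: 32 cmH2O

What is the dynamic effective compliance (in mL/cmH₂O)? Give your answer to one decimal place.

19.8

Dynamic compliance = Vt / (PIP − PEEP) = 515 / (32 − 6) = 515 / 26.0 = 19.808 mL/cmH2O.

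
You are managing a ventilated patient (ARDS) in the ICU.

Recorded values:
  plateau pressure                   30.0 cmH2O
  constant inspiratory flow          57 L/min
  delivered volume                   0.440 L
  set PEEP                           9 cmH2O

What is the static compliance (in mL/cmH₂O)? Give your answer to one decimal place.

21.0

Cstat = Vt / (Pplat − PEEP) = 440 / (30.0 − 9) = 440 / 21.0 = 20.952 mL/cmH2O.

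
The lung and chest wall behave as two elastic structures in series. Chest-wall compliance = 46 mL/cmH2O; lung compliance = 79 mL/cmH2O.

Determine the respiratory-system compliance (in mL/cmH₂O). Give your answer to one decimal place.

Lung and chest wall are elastances in series: 1/Crs = 1/CL + 1/Ccw.
1/Crs = 1/79 + 1/46 = 0.0344.
Crs = 29.07 mL/cmH2O.

29.1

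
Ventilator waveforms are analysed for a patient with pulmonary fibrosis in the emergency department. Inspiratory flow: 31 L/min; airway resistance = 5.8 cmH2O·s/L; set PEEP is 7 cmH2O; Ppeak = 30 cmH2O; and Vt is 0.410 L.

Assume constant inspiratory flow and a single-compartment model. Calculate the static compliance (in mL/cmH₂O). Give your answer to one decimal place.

20.5

Flow: 31 L/min ÷ 60 = 0.5167 L/s.
Equation of motion (constant flow): PIP = Vt/C + R·V̇ + PEEP.
Vt/C = PIP − R·V̇ − PEEP = 30 − 5.8×0.5167 − 7 = 30 − 2.997 − 7 = 20.003 cmH2O.
C = Vt / 20.003 = 410 / 20.003 = 20.497 mL/cmH2O.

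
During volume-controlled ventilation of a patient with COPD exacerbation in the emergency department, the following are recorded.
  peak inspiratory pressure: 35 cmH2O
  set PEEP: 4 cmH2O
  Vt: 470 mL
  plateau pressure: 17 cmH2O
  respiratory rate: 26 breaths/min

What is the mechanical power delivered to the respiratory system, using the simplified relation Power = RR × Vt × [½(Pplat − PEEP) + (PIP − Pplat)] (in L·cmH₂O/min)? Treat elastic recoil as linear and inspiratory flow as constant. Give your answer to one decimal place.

Per-breath work = Vt × [½(Pplat−PEEP) + (PIP−Pplat)] = 0.470 × [0.5×13.0 + 18.0] = 0.470 × 24.5 = 11.515 L·cmH2O.
Power = 26 × 11.515 = 299.39 L·cmH2O/min.

299.4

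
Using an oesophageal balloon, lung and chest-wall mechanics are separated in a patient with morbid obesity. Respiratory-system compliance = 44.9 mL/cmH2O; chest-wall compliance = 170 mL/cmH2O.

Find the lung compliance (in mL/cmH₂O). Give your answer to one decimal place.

61.0

1/CL = 1/Crs − 1/Ccw.
1/CL = 1/44.9 − 1/170 = 0.01639.
CL = 61.013 mL/cmH2O.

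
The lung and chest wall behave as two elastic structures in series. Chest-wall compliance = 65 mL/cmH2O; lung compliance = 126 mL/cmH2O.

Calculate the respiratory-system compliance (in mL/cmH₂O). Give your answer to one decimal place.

Lung and chest wall are elastances in series: 1/Crs = 1/CL + 1/Ccw.
1/Crs = 1/126 + 1/65 = 0.02332.
Crs = 42.882 mL/cmH2O.

42.9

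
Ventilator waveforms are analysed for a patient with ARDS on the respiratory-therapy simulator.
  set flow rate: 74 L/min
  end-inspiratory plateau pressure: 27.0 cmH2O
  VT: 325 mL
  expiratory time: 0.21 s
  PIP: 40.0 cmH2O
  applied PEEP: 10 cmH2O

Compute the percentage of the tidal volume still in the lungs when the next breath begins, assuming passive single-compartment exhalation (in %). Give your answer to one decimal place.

Flow: 74 L/min ÷ 60 = 1.2333 L/s.
R = (PIP − Pplat)/V̇ = (40.0 − 27.0) / 1.2333 = 13.0/1.2333 = 10.541 cmH2O·s/L.
C = Vt/(Pplat − PEEP) = 325.0 / (27.0 − 10) = 325.0/17.0 = 19.118 mL/cmH2O.
τ = R × C = 10.541 × 0.01912 L/cmH2O = 0.2015 s.
Fraction remaining at end-expiration = e^(−Te/τ) = e^(−0.21/0.2015) = 0.3527 → 35.27%.

35.3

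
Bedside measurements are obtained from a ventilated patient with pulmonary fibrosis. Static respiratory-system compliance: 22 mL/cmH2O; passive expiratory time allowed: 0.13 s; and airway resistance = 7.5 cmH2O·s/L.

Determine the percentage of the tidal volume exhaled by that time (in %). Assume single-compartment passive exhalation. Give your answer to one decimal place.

τ = R × C = 7.5 × 22 mL/cmH2O = 7.5 × 0.022 L/cmH2O = 0.165 s.
Passive exhalation: V(t)/V₀ = e^(−t/τ) = e^(−0.13/0.165) = 0.4548.
Fraction exhaled = 1 − 0.4548 = 0.5452 → 54.52%.

54.5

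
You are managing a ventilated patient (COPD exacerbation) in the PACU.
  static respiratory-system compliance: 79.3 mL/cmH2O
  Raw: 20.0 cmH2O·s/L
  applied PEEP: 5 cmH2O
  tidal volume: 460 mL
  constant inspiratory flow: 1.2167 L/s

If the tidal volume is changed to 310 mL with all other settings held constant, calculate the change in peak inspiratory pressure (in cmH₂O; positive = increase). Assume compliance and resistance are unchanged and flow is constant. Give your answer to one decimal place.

PIP = Vt/C + R·V̇ + PEEP (constant-flow equation of motion).
Only the elastic term changes: ΔPIP = ΔVt / C = (310 − 460) / 79.3 = -1.892 cmH2O.

-1.9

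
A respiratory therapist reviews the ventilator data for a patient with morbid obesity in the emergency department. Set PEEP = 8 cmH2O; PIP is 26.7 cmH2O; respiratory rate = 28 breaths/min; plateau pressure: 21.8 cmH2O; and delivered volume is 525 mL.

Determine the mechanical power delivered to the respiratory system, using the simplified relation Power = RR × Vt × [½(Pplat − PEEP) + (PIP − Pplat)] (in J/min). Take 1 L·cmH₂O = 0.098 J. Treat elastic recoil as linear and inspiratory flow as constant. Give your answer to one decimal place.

17.0

Per-breath work = Vt × [½(Pplat−PEEP) + (PIP−Pplat)] = 0.525 × [0.5×13.8 + 4.9] = 0.525 × 11.8 = 6.195 L·cmH2O.
Power = 28 × 6.195 = 173.46 L·cmH2O/min.
× 0.098 J/(L·cmH2O) → 16.999 J/min.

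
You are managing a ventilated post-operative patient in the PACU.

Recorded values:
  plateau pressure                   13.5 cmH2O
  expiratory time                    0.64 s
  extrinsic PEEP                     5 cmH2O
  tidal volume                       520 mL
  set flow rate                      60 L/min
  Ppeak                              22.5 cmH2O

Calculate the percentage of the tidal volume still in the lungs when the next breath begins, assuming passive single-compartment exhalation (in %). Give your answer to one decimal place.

Flow: 60 L/min ÷ 60 = 1 L/s.
R = (PIP − Pplat)/V̇ = (22.5 − 13.5) / 1 = 9.0/1 = 9.0 cmH2O·s/L.
C = Vt/(Pplat − PEEP) = 520.0 / (13.5 − 5) = 520.0/8.5 = 61.176 mL/cmH2O.
τ = R × C = 9.0 × 0.06118 L/cmH2O = 0.5506 s.
Fraction remaining at end-expiration = e^(−Te/τ) = e^(−0.64/0.5506) = 0.3127 → 31.27%.

31.3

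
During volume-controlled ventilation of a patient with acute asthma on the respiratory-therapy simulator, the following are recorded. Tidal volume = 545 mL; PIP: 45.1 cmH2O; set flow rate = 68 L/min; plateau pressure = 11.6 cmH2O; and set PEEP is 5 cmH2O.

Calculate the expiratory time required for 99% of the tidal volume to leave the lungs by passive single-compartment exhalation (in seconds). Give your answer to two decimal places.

Flow: 68 L/min ÷ 60 = 1.1333 L/s.
R = (PIP − Pplat)/V̇ = (45.1 − 11.6) / 1.1333 = 33.5/1.1333 = 29.56 cmH2O·s/L.
C = Vt/(Pplat − PEEP) = 545.0 / (11.6 − 5) = 545.0/6.6 = 82.576 mL/cmH2O.
τ = R × C = 29.56 × 0.08258 L/cmH2O = 2.441 s.
t = −τ·ln(1 − 0.99) = −2.441·ln(0.01) = 11.241 s.

11.24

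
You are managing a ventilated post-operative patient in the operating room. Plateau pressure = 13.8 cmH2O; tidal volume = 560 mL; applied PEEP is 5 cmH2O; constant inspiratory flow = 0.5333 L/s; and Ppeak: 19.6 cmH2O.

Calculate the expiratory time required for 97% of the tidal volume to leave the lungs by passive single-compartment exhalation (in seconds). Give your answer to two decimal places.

R = (PIP − Pplat)/V̇ = (19.6 − 13.8) / 0.5333 = 5.8/0.5333 = 10.876 cmH2O·s/L.
C = Vt/(Pplat − PEEP) = 560.0 / (13.8 − 5) = 560.0/8.8 = 63.636 mL/cmH2O.
τ = R × C = 10.876 × 0.06364 L/cmH2O = 0.6921 s.
t = −τ·ln(1 − 0.97) = −0.6921·ln(0.03) = 2.427 s.

2.43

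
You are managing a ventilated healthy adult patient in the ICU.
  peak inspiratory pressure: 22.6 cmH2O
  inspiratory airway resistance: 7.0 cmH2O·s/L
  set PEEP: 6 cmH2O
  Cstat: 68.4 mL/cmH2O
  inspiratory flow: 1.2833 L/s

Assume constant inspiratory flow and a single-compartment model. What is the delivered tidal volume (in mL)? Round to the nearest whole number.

Equation of motion (constant flow): PIP = Vt/C + R·V̇ + PEEP.
Vt/C = PIP − R·V̇ − PEEP = 22.6 − 8.983 − 6 = 7.617 cmH2O.
Vt = C × 7.617 = 68.4 × 7.617 = 521.0 mL.

521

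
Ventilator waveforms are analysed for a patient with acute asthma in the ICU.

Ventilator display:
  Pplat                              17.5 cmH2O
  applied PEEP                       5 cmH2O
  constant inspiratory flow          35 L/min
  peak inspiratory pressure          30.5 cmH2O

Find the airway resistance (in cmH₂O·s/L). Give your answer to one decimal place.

Flow: 35 L/min ÷ 60 = 0.5833 L/s.
Raw = (PIP − Pplat) / flow = (30.5 − 17.5) / 0.5833 = 13.0 / 0.5833 = 22.287 cmH2O·s/L.

22.3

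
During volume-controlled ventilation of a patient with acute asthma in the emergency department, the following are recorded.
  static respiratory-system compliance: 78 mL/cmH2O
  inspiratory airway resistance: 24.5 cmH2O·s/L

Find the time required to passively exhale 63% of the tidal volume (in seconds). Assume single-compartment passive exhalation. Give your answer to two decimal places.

τ = R × C = 24.5 × 78 mL/cmH2O = 24.5 × 0.078 L/cmH2O = 1.911 s.
Exhaled fraction f = 1 − e^(−t/τ) → t = −τ·ln(1 − f) = −1.911·ln(0.37) = 1.9 s.

1.90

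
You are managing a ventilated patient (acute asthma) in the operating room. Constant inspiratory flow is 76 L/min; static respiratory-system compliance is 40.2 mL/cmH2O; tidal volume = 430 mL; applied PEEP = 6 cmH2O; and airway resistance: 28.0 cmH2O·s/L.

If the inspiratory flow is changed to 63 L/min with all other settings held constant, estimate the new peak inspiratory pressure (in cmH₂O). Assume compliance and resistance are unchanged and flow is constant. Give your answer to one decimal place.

46.1

Flow: 76 L/min ÷ 60 = 1.2667 L/s.
New flow: 63 L/min ÷ 60 = 1.05 L/s.
PIP = Vt/C + R·V̇ + PEEP (constant-flow equation of motion).
Only the resistive term changes: ΔPIP = R × ΔV̇ = 28.0 × (1.05 − 1.2667) = 28.0 × -0.2167 = -6.068 cmH2O.
Original PIP = 430/40.2 + 28.0×1.2667 + 6 = 52.164 cmH2O; new PIP = 52.164 + (-6.068) = 46.096 cmH2O.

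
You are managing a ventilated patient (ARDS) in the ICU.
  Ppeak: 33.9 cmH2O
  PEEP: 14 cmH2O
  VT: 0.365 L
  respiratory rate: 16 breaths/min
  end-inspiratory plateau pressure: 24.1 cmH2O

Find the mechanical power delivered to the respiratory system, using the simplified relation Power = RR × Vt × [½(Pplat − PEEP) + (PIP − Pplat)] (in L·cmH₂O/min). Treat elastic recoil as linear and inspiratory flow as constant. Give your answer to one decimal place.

86.7

Per-breath work = Vt × [½(Pplat−PEEP) + (PIP−Pplat)] = 0.365 × [0.5×10.1 + 9.8] = 0.365 × 14.85 = 5.42 L·cmH2O.
Power = 16 × 5.42 = 86.72 L·cmH2O/min.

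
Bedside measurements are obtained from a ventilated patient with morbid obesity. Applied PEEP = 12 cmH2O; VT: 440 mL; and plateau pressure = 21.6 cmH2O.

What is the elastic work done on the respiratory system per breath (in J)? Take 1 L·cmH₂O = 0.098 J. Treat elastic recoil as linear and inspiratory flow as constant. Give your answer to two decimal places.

Elastic work ≈ ½ × (Pplat − PEEP) × Vt = 0.5 × (21.6 − 12) × 0.440 L = 0.5 × 9.6 × 0.440 = 2.112 L·cmH2O.
× 0.098 J/(L·cmH2O) → 0.207 J.

0.21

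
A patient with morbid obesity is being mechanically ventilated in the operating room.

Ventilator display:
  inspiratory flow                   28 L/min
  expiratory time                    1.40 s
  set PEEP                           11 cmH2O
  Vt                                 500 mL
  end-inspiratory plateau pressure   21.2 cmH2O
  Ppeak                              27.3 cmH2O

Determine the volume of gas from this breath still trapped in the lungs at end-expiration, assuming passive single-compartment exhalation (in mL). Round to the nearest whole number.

56

Flow: 28 L/min ÷ 60 = 0.4667 L/s.
R = (PIP − Pplat)/V̇ = (27.3 − 21.2) / 0.4667 = 6.1/0.4667 = 13.07 cmH2O·s/L.
C = Vt/(Pplat − PEEP) = 500.0 / (21.2 − 11) = 500.0/10.2 = 49.02 mL/cmH2O.
τ = R × C = 13.07 × 0.04902 L/cmH2O = 0.6407 s.
Fraction remaining = e^(−Te/τ) = e^(−1.40/0.6407) = 0.1125.
Trapped volume = 500.0 × 0.1125 = 56.25 mL.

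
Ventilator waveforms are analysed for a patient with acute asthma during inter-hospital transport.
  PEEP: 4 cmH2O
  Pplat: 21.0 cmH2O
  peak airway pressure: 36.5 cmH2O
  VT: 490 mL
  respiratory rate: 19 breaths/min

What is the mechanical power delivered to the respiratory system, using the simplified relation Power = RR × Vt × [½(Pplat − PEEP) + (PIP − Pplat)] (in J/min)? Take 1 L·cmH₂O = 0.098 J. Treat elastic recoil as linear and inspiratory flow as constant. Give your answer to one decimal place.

21.9

Per-breath work = Vt × [½(Pplat−PEEP) + (PIP−Pplat)] = 0.490 × [0.5×17.0 + 15.5] = 0.490 × 24.0 = 11.76 L·cmH2O.
Power = 19 × 11.76 = 223.44 L·cmH2O/min.
× 0.098 J/(L·cmH2O) → 21.897 J/min.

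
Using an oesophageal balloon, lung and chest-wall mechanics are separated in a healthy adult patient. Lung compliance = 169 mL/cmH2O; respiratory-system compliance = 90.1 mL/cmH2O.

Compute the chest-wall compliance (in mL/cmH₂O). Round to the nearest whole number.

1/Ccw = 1/Crs − 1/CL.
1/Ccw = 1/90.1 − 1/169 = 0.005182.
Ccw = 192.98 mL/cmH2O.

193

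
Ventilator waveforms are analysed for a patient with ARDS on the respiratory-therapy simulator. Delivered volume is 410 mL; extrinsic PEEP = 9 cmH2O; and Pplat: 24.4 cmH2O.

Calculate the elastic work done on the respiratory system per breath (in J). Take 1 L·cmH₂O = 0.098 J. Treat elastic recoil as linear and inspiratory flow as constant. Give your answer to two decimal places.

Elastic work ≈ ½ × (Pplat − PEEP) × Vt = 0.5 × (24.4 − 9) × 0.410 L = 0.5 × 15.4 × 0.410 = 3.157 L·cmH2O.
× 0.098 J/(L·cmH2O) → 0.3094 J.

0.31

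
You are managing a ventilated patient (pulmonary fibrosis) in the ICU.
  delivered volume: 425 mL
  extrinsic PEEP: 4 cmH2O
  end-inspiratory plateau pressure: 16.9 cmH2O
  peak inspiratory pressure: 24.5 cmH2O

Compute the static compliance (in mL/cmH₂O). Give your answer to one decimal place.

32.9

Cstat = Vt / (Pplat − PEEP) = 425 / (16.9 − 4) = 425 / 12.9 = 32.946 mL/cmH2O.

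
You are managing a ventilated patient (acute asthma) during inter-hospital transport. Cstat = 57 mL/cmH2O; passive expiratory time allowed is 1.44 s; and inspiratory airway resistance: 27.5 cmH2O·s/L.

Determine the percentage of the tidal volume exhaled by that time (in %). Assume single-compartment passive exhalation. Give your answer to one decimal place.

60.1

τ = R × C = 27.5 × 57 mL/cmH2O = 27.5 × 0.057 L/cmH2O = 1.568 s.
Passive exhalation: V(t)/V₀ = e^(−t/τ) = e^(−1.44/1.568) = 0.3992.
Fraction exhaled = 1 − 0.3992 = 0.6008 → 60.08%.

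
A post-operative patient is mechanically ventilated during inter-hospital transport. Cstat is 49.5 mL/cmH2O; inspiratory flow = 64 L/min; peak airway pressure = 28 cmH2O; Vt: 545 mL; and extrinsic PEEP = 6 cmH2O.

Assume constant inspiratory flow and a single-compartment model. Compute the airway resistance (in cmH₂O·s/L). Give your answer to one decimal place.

10.3

Flow: 64 L/min ÷ 60 = 1.0667 L/s.
Equation of motion (constant flow): PIP = Vt/C + R·V̇ + PEEP.
R·V̇ = PIP − Vt/C − PEEP = 28 − 545/49.5 − 6 = 28 − 11.01 − 6 = 10.99 cmH2O.
R = 10.99 / 1.0667 = 10.303 cmH2O·s/L.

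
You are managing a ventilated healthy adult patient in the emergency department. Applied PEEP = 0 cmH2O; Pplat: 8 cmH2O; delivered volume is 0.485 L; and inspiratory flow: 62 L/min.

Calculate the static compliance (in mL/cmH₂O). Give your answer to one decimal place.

60.6

Cstat = Vt / (Pplat − PEEP) = 485 / (8 − 0) = 485 / 8.0 = 60.625 mL/cmH2O.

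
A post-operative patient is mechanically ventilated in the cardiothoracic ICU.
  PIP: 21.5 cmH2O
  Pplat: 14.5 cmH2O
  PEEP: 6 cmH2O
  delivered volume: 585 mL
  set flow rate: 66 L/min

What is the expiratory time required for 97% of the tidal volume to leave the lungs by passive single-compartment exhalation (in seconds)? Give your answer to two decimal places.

1.54

Flow: 66 L/min ÷ 60 = 1.1 L/s.
R = (PIP − Pplat)/V̇ = (21.5 − 14.5) / 1.1 = 7.0/1.1 = 6.364 cmH2O·s/L.
C = Vt/(Pplat − PEEP) = 585.0 / (14.5 − 6) = 585.0/8.5 = 68.824 mL/cmH2O.
τ = R × C = 6.364 × 0.06882 L/cmH2O = 0.438 s.
t = −τ·ln(1 − 0.97) = −0.438·ln(0.03) = 1.536 s.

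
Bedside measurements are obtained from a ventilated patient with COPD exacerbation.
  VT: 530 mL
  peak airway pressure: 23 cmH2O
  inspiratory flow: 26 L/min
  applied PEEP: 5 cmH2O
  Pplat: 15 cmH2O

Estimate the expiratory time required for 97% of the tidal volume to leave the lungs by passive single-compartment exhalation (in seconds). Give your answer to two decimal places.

Flow: 26 L/min ÷ 60 = 0.4333 L/s.
R = (PIP − Pplat)/V̇ = (23 − 15) / 0.4333 = 8.0/0.4333 = 18.463 cmH2O·s/L.
C = Vt/(Pplat − PEEP) = 530.0 / (15 − 5) = 530.0/10.0 = 53.0 mL/cmH2O.
τ = R × C = 18.463 × 0.053 L/cmH2O = 0.9785 s.
t = −τ·ln(1 − 0.97) = −0.9785·ln(0.03) = 3.431 s.

3.43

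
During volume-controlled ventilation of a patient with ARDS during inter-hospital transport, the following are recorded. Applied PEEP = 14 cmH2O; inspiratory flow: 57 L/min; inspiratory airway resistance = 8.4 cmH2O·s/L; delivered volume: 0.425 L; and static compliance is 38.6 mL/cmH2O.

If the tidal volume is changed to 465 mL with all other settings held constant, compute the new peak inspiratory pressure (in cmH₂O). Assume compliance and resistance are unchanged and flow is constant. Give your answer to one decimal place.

Flow: 57 L/min ÷ 60 = 0.95 L/s.
PIP = Vt/C + R·V̇ + PEEP (constant-flow equation of motion).
Only the elastic term changes: ΔPIP = ΔVt / C = (465 − 425) / 38.6 = 1.036 cmH2O.
Original PIP = 425/38.6 + 8.4×0.95 + 14 = 32.99 cmH2O; new PIP = 32.99 + (1.036) = 34.026 cmH2O.

34.0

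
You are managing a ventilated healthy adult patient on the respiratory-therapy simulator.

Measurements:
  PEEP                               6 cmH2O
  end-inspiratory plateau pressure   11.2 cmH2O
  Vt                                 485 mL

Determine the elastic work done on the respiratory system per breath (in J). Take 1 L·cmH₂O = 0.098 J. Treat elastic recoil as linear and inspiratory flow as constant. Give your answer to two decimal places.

Elastic work ≈ ½ × (Pplat − PEEP) × Vt = 0.5 × (11.2 − 6) × 0.485 L = 0.5 × 5.2 × 0.485 = 1.261 L·cmH2O.
× 0.098 J/(L·cmH2O) → 0.1236 J.

0.12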